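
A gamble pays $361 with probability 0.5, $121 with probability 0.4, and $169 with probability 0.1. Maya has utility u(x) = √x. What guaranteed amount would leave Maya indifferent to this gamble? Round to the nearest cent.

E[u] = 0.5·√361 + 0.4·√121 + 0.1·√169 = 0.5·19 + 0.4·11 + 0.1·13 = 15.2
CE = (15.2)² = 231.04

$231.04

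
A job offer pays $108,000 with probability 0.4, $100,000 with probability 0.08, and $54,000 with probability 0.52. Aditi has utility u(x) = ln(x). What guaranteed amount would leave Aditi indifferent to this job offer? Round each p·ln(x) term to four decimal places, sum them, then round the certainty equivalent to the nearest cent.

E[u] = 0.4·ln(108000) + 0.08·ln(100000) + 0.52·ln(54000) = 4.6360 + 0.9210 + 5.6663 = 11.2233
CE = e^11.2233 ≈ 74854.39

$74,854.39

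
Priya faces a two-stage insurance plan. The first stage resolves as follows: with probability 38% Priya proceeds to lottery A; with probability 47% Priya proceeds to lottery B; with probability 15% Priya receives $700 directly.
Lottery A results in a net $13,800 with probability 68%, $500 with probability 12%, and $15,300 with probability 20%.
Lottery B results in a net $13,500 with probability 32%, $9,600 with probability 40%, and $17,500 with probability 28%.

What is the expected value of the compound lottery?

$10,994.72

EV(A) = 0.68 × 13800 + 0.12 × 500 + 0.2 × 15300 = 9384 + 60 + 3060 = 12504
EV(B) = 0.32 × 13500 + 0.4 × 9600 + 0.28 × 17500 = 4320 + 3840 + 4900 = 13060
Branch C: 700 (certain)
Overall = 0.38 × 12504 + 0.47 × 13060 + 0.15 × 700 = 4751.52 + 6138.2 + 105 = 10994.72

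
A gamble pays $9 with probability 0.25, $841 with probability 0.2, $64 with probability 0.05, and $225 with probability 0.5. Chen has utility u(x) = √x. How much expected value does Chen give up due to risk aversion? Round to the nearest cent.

E[u] = 0.25·√9 + 0.2·√841 + 0.05·√64 + 0.5·√225 = 0.25·3 + 0.2·29 + 0.05·8 + 0.5·15 = 14.45
CE = (14.45)² = 208.8025
Risk premium = EV − CE = 286.15 − 208.8025 = 77.3475

$77.35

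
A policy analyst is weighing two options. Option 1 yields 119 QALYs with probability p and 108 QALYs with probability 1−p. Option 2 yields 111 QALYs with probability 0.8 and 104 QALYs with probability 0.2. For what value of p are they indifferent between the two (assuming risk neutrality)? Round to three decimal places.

EV(Option 2) = 0.8 × 111 + 0.2 × 104 = 88.8 + 20.8 = 109.6
p·119 + (1−p)·108 = 109.6
11p + 108 = 109.6
p = (109.6 − 108) / 11

p = 0.145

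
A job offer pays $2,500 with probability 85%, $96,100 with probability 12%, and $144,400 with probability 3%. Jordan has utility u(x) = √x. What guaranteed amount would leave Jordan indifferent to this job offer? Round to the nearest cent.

$8,299.21

E[u] = 0.85·√2500 + 0.12·√96100 + 0.03·√144400 = 0.85·50 + 0.12·310 + 0.03·380 = 91.1
CE = (91.1)² = 8299.21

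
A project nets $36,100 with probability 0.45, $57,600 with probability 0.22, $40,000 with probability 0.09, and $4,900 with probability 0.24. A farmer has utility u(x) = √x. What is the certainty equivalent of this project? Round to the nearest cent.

E[u] = 0.45·√36100 + 0.22·√57600 + 0.09·√40000 + 0.24·√4900 = 0.45·190 + 0.22·240 + 0.09·200 + 0.24·70 = 173.1
CE = (173.1)² = 29963.61

$29,963.61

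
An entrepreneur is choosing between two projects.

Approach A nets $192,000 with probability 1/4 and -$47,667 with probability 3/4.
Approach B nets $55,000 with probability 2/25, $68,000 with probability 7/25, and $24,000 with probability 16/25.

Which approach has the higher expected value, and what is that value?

Approach B ($38,800)

Approach A = 1/4 × 192000 + 3/4 × (-47667) = 48000 − 35750.25 = 12249.75
Approach B = 2/25 × 55000 + 7/25 × 68000 + 16/25 × 24000 = 4400 + 19040 + 15360 = 38800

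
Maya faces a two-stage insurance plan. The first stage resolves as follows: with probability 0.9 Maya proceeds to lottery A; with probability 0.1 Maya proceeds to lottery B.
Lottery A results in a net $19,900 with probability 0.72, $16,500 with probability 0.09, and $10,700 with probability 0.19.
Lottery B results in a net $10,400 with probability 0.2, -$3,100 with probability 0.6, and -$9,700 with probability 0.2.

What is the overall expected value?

EV(A) = 0.72 × 19900 + 0.09 × 16500 + 0.19 × 10700 = 14328 + 1485 + 2033 = 17846
EV(B) = 0.2 × 10400 + 0.6 × (-3100) + 0.2 × (-9700) = 2080 − 1860 − 1940 = -1720
Overall = 0.9 × 17846 + 0.1 × (-1720) = 16061.4 − 172 = 15889.4

$15,889.40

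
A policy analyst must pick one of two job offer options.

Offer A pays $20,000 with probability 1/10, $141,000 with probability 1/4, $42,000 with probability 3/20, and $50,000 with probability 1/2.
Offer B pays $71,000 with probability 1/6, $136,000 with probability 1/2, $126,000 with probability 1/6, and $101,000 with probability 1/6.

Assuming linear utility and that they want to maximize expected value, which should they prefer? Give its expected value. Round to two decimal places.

Offer A = 1/10 × 20000 + 1/4 × 141000 + 3/20 × 42000 + 1/2 × 50000 = 2000 + 35250 + 6300 + 25000 = 68550
Offer B = 1/6 × 71000 + 1/2 × 136000 + 1/6 × 126000 + 1/6 × 101000 = 11833.3333 + 68000 + 21000 + 16833.3333 = 117666.6667

Offer B ($117,666.67)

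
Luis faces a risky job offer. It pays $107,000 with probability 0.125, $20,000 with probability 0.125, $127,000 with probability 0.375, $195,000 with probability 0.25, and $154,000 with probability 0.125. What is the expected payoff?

EV = 0.125 × 107000 + 0.125 × 20000 + 0.375 × 127000 + 0.25 × 195000 + 0.125 × 154000 = 13375 + 2500 + 47625 + 48750 + 19250 = 131500

$131,500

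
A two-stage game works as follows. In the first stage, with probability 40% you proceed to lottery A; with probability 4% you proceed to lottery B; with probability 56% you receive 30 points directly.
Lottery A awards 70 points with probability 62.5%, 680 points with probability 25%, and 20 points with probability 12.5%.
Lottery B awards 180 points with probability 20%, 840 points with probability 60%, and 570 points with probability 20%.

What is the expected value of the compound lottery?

129.46 points

EV(A) = 0.625 × 70 + 0.25 × 680 + 0.125 × 20 = 43.75 + 170 + 2.5 = 216.25
EV(B) = 0.2 × 180 + 0.6 × 840 + 0.2 × 570 = 36 + 504 + 114 = 654
Branch C: 30 (certain)
Overall = 0.4 × 216.25 + 0.04 × 654 + 0.56 × 30 = 86.5 + 26.16 + 16.8 = 129.46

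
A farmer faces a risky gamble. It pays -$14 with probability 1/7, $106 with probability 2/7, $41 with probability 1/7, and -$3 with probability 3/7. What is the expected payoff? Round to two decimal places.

EV = 1/7 × (-14) + 2/7 × 106 + 1/7 × 41 + 3/7 × (-3) = -2 + 30.2857 + 5.8571 − 1.2857 = 32.8571

$32.86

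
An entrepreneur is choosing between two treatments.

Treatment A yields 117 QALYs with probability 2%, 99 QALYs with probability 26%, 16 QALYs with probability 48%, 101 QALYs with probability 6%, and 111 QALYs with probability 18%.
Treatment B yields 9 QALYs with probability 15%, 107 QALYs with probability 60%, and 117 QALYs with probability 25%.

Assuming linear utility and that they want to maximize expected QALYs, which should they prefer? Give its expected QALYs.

Treatment A = 0.02 × 117 + 0.26 × 99 + 0.48 × 16 + 0.06 × 101 + 0.18 × 111 = 2.34 + 25.74 + 7.68 + 6.06 + 19.98 = 61.8
Treatment B = 0.15 × 9 + 0.6 × 107 + 0.25 × 117 = 1.35 + 64.2 + 29.25 = 94.8

Treatment B (94.8 QALYs)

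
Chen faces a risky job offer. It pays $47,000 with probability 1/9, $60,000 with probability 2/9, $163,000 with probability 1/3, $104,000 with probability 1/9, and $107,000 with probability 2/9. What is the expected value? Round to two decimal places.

EV = 1/9 × 47000 + 2/9 × 60000 + 1/3 × 163000 + 1/9 × 104000 + 2/9 × 107000 = 5222.2222 + 13333.3333 + 54333.3333 + 11555.5556 + 23777.7778 = 108222.2222

$108,222.22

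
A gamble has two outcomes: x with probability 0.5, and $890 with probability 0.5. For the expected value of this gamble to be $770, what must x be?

0.5·x + 0.5·890 = 770
0.5·x = 770 − 445 = 325
x = 325 / 0.5 = 650

x = $650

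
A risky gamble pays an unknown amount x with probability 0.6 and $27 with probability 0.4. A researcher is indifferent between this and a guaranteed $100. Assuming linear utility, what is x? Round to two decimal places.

x = $148.67

0.6·x + 0.4·27 = 100
0.6·x = 100 − 10.8 = 89.2
x = 89.2 / 0.6 = 148.6667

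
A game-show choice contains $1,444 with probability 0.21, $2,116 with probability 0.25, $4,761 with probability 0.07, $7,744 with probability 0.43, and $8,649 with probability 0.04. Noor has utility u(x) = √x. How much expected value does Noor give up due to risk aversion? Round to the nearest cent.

E[u] = 0.21·√1444 + 0.25·√2116 + 0.07·√4761 + 0.43·√7744 + 0.04·√8649 = 0.21·38 + 0.25·46 + 0.07·69 + 0.43·88 + 0.04·93 = 65.87
CE = (65.87)² = 4338.8569
Risk premium = EV − CE = 4841.39 − 4338.8569 = 502.5331

$502.53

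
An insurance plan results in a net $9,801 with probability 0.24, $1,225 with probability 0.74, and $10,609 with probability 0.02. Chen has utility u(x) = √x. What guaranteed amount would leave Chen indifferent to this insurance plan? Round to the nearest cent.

$2,674.96

E[u] = 0.24·√9801 + 0.74·√1225 + 0.02·√10609 = 0.24·99 + 0.74·35 + 0.02·103 = 51.72
CE = (51.72)² = 2674.9584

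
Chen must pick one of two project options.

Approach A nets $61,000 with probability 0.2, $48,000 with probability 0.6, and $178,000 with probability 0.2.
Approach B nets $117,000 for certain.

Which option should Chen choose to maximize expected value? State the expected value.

Approach A = 0.2 × 61000 + 0.6 × 48000 + 0.2 × 178000 = 12200 + 28800 + 35600 = 76600
Approach B: 117000 (certain)

Approach B ($117,000)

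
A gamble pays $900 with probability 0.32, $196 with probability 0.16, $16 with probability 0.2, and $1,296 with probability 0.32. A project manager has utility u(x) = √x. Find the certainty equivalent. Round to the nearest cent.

$583.71

E[u] = 0.32·√900 + 0.16·√196 + 0.2·√16 + 0.32·√1296 = 0.32·30 + 0.16·14 + 0.2·4 + 0.32·36 = 24.16
CE = (24.16)² = 583.7056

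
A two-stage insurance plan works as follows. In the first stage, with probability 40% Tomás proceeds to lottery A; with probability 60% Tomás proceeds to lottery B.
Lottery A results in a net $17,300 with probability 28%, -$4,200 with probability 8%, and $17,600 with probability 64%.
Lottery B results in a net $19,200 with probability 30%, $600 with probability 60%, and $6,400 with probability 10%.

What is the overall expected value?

$10,364.80

EV(A) = 0.28 × 17300 + 0.08 × (-4200) + 0.64 × 17600 = 4844 − 336 + 11264 = 15772
EV(B) = 0.3 × 19200 + 0.6 × 600 + 0.1 × 6400 = 5760 + 360 + 640 = 6760
Overall = 0.4 × 15772 + 0.6 × 6760 = 6308.8 + 4056 = 10364.8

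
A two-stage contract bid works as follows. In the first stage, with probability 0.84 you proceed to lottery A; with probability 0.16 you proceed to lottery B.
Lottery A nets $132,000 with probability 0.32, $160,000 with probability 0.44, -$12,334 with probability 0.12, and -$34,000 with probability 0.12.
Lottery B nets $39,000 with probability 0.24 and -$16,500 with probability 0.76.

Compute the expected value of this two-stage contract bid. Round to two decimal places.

EV(A) = 0.32 × 132000 + 0.44 × 160000 + 0.12 × (-12334) + 0.12 × (-34000) = 42240 + 70400 − 1480.08 − 4080 = 107079.92
EV(B) = 0.24 × 39000 + 0.76 × (-16500) = 9360 − 12540 = -3180
Overall = 0.84 × 107079.92 + 0.16 × (-3180) = 89947.1328 − 508.8 = 89438.3328

$89,438.33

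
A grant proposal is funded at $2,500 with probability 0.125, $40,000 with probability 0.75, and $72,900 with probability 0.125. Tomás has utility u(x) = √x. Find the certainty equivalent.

$36,100

E[u] = 0.125·√2500 + 0.75·√40000 + 0.125·√72900 = 0.125·50 + 0.75·200 + 0.125·270 = 190
CE = (190)² = 36100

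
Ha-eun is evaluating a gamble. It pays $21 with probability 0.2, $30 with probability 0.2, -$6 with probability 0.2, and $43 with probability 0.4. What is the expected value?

EV = 0.2 × 21 + 0.2 × 30 + 0.2 × (-6) + 0.4 × 43 = 4.2 + 6 − 1.2 + 17.2 = 26.2

$26.20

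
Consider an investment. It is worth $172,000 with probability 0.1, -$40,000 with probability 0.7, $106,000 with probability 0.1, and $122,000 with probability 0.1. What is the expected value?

EV = 0.1 × 172000 + 0.7 × (-40000) + 0.1 × 106000 + 0.1 × 122000 = 17200 − 28000 + 10600 + 12200 = 12000

$12,000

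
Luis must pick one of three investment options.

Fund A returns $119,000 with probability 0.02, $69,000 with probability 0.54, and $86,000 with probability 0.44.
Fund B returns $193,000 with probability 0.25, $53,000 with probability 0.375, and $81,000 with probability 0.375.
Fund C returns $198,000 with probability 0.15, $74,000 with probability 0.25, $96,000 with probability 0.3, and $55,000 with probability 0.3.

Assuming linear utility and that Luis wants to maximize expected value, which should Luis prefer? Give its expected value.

Fund A = 0.02 × 119000 + 0.54 × 69000 + 0.44 × 86000 = 2380 + 37260 + 37840 = 77480
Fund B = 0.25 × 193000 + 0.375 × 53000 + 0.375 × 81000 = 48250 + 19875 + 30375 = 98500
Fund C = 0.15 × 198000 + 0.25 × 74000 + 0.3 × 96000 + 0.3 × 55000 = 29700 + 18500 + 28800 + 16500 = 93500

Fund B ($98,500)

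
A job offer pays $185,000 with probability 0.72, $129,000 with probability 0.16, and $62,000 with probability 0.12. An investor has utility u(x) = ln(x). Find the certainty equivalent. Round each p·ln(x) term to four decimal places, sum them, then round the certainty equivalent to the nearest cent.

E[u] = 0.72·ln(185000) + 0.16·ln(129000) + 0.12·ln(62000) = 8.7322 + 1.8828 + 1.3242 = 11.9392
CE = e^11.9392 ≈ 153154.12

$153,154.12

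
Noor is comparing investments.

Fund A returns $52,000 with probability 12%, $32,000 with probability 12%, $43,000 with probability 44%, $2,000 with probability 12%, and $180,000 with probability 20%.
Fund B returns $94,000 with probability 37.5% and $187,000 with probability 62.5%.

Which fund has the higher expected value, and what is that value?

Fund A = 0.12 × 52000 + 0.12 × 32000 + 0.44 × 43000 + 0.12 × 2000 + 0.2 × 180000 = 6240 + 3840 + 18920 + 240 + 36000 = 65240
Fund B = 0.375 × 94000 + 0.625 × 187000 = 35250 + 116875 = 152125

Fund B ($152,125)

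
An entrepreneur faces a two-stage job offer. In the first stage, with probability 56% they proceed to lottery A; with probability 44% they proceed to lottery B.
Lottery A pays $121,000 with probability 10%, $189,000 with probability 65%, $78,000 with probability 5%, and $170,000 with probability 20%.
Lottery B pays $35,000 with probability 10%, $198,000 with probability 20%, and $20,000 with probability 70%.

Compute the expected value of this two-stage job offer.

EV(A) = 0.1 × 121000 + 0.65 × 189000 + 0.05 × 78000 + 0.2 × 170000 = 12100 + 122850 + 3900 + 34000 = 172850
EV(B) = 0.1 × 35000 + 0.2 × 198000 + 0.7 × 20000 = 3500 + 39600 + 14000 = 57100
Overall = 0.56 × 172850 + 0.44 × 57100 = 96796 + 25124 = 121920

$121,920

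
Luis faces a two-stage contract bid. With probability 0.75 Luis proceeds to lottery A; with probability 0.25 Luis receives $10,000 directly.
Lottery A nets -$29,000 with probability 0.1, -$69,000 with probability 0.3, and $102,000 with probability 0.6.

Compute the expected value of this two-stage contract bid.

$30,700

EV(A) = 0.1 × (-29000) + 0.3 × (-69000) + 0.6 × 102000 = -2900 − 20700 + 61200 = 37600
Branch B: 10000 (certain)
Overall = 0.75 × 37600 + 0.25 × 10000 = 28200 + 2500 = 30700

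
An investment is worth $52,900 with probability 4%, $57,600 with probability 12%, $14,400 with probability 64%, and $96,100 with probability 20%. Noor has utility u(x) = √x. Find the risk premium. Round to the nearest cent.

$6,205.76

E[u] = 0.04·√52900 + 0.12·√57600 + 0.64·√14400 + 0.2·√96100 = 0.04·230 + 0.12·240 + 0.64·120 + 0.2·310 = 176.8
CE = (176.8)² = 31258.24
Risk premium = EV − CE = 37464 − 31258.24 = 6205.76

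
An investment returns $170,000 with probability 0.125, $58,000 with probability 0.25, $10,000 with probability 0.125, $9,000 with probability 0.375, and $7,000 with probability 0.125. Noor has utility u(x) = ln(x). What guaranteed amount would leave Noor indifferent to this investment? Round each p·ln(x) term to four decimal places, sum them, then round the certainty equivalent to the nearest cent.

E[u] = 0.125·ln(170000) + 0.25·ln(58000) + 0.125·ln(10000) + 0.375·ln(9000) + 0.125·ln(7000) = 1.5054 + 2.7420 + 1.1513 + 3.4144 + 1.1067 = 9.9198
CE = e^9.9198 ≈ 20328.92

$20,328.92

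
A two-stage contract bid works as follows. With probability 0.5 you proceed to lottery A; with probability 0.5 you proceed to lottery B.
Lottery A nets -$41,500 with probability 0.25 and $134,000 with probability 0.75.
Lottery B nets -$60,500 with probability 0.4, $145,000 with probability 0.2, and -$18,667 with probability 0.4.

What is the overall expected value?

EV(A) = 0.25 × (-41500) + 0.75 × 134000 = -10375 + 100500 = 90125
EV(B) = 0.4 × (-60500) + 0.2 × 145000 + 0.4 × (-18667) = -24200 + 29000 − 7466.8 = -2666.8
Overall = 0.5 × 90125 + 0.5 × (-2666.8) = 45062.5 − 1333.4 = 43729.1

$43,729.10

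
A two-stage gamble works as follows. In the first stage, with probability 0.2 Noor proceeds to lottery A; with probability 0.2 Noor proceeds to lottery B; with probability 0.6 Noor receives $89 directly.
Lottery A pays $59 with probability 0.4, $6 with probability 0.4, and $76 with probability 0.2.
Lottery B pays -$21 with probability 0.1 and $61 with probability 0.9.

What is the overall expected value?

EV(A) = 0.4 × 59 + 0.4 × 6 + 0.2 × 76 = 23.6 + 2.4 + 15.2 = 41.2
EV(B) = 0.1 × (-21) + 0.9 × 61 = -2.1 + 54.9 = 52.8
Branch C: 89 (certain)
Overall = 0.2 × 41.2 + 0.2 × 52.8 + 0.6 × 89 = 8.24 + 10.56 + 53.4 = 72.2

$72.20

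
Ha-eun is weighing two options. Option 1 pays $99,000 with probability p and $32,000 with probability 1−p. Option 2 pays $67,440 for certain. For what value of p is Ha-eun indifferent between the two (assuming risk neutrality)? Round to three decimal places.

p·99000 + (1−p)·32000 = 67440
67000p + 32000 = 67440
p = (67440 − 32000) / 67000

p = 0.529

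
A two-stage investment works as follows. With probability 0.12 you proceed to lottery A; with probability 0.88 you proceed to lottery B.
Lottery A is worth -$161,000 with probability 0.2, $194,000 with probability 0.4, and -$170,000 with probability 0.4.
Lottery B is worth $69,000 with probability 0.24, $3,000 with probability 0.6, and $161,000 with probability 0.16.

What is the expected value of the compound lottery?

$36,113.60

EV(A) = 0.2 × (-161000) + 0.4 × 194000 + 0.4 × (-170000) = -32200 + 77600 − 68000 = -22600
EV(B) = 0.24 × 69000 + 0.6 × 3000 + 0.16 × 161000 = 16560 + 1800 + 25760 = 44120
Overall = 0.12 × (-22600) + 0.88 × 44120 = -2712 + 38825.6 = 36113.6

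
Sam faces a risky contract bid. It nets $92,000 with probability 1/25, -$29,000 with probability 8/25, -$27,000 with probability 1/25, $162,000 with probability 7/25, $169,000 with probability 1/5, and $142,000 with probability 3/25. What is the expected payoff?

EV = 1/25 × 92000 + 8/25 × (-29000) + 1/25 × (-27000) + 7/25 × 162000 + 1/5 × 169000 + 3/25 × 142000 = 3680 − 9280 − 1080 + 45360 + 33800 + 17040 = 89520

$89,520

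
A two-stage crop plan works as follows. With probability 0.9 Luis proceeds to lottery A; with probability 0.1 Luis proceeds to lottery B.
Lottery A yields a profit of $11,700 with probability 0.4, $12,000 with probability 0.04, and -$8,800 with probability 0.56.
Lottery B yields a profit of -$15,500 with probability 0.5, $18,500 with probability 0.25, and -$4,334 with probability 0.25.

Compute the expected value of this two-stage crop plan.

EV(A) = 0.4 × 11700 + 0.04 × 12000 + 0.56 × (-8800) = 4680 + 480 − 4928 = 232
EV(B) = 0.5 × (-15500) + 0.25 × 18500 + 0.25 × (-4334) = -7750 + 4625 − 1083.5 = -4208.5
Overall = 0.9 × 232 + 0.1 × (-4208.5) = 208.8 − 420.85 = -212.05

-$212.05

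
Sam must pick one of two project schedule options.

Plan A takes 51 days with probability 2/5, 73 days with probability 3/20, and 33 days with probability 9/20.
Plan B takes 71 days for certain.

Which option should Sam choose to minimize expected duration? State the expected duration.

Plan A = 2/5 × 51 + 3/20 × 73 + 9/20 × 33 = 20.4 + 10.95 + 14.85 = 46.2
Plan B: 71 (certain)

Plan A (46.2 days)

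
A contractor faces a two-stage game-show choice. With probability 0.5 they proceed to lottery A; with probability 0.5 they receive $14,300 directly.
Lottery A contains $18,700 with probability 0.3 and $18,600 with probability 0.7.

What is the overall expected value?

$16,465

EV(A) = 0.3 × 18700 + 0.7 × 18600 = 5610 + 13020 = 18630
Branch B: 14300 (certain)
Overall = 0.5 × 18630 + 0.5 × 14300 = 9315 + 7150 = 16465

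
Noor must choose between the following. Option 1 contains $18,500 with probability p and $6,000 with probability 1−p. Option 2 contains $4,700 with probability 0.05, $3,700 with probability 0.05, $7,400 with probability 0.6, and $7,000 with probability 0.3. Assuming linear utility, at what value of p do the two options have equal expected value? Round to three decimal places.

EV(Option 2) = 0.05 × 4700 + 0.05 × 3700 + 0.6 × 7400 + 0.3 × 7000 = 235 + 185 + 4440 + 2100 = 6960
p·18500 + (1−p)·6000 = 6960
12500p + 6000 = 6960
p = (6960 − 6000) / 12500

p = 0.077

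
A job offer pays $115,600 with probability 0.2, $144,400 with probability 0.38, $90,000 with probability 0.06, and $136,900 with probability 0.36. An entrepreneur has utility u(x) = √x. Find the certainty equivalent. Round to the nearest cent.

$132,204.96

E[u] = 0.2·√115600 + 0.38·√144400 + 0.06·√90000 + 0.36·√136900 = 0.2·340 + 0.38·380 + 0.06·300 + 0.36·370 = 363.6
CE = (363.6)² = 132204.96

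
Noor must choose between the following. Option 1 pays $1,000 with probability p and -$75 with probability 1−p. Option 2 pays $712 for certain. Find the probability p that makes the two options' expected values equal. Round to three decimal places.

p = 0.732

p·1000 + (1−p)·(-75) = 712
1075p − 75 = 712
p = (712 + 75) / 1075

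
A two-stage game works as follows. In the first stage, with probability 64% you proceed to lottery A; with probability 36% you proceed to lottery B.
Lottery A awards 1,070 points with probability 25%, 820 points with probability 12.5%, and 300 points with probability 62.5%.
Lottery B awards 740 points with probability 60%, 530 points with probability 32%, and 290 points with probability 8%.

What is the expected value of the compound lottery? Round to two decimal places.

586.05 points

EV(A) = 0.25 × 1070 + 0.125 × 820 + 0.625 × 300 = 267.5 + 102.5 + 187.5 = 557.5
EV(B) = 0.6 × 740 + 0.32 × 530 + 0.08 × 290 = 444 + 169.6 + 23.2 = 636.8
Overall = 0.64 × 557.5 + 0.36 × 636.8 = 356.8 + 229.248 = 586.048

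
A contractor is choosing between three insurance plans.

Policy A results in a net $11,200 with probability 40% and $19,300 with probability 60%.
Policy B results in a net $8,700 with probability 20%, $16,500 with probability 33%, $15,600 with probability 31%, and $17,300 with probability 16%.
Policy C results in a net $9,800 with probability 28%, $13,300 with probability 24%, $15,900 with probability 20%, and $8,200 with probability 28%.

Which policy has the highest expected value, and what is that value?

Policy A = 0.4 × 11200 + 0.6 × 19300 = 4480 + 11580 = 16060
Policy B = 0.2 × 8700 + 0.33 × 16500 + 0.31 × 15600 + 0.16 × 17300 = 1740 + 5445 + 4836 + 2768 = 14789
Policy C = 0.28 × 9800 + 0.24 × 13300 + 0.2 × 15900 + 0.28 × 8200 = 2744 + 3192 + 3180 + 2296 = 11412

Policy A ($16,060)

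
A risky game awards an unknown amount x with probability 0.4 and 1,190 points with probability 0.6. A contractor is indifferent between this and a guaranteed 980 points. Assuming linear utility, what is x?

x = 665 points

0.4·x + 0.6·1190 = 980
0.4·x = 980 − 714 = 266
x = 266 / 0.4 = 665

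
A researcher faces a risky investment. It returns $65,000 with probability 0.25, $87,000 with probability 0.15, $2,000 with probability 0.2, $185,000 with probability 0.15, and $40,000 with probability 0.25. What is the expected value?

$67,450

EV = 0.25 × 65000 + 0.15 × 87000 + 0.2 × 2000 + 0.15 × 185000 + 0.25 × 40000 = 16250 + 13050 + 400 + 27750 + 10000 = 67450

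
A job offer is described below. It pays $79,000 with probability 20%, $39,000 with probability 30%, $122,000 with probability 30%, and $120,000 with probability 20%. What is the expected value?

$88,100

EV = 0.2 × 79000 + 0.3 × 39000 + 0.3 × 122000 + 0.2 × 120000 = 15800 + 11700 + 36600 + 24000 = 88100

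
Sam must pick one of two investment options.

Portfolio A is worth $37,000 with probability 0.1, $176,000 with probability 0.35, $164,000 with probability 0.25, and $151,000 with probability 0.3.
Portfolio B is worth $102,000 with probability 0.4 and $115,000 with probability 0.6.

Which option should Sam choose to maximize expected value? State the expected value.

Portfolio A ($151,600)

Portfolio A = 0.1 × 37000 + 0.35 × 176000 + 0.25 × 164000 + 0.3 × 151000 = 3700 + 61600 + 41000 + 45300 = 151600
Portfolio B = 0.4 × 102000 + 0.6 × 115000 = 40800 + 69000 = 109800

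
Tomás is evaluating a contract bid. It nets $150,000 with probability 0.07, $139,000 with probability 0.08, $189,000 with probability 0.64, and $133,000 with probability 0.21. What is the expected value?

EV = 0.07 × 150000 + 0.08 × 139000 + 0.64 × 189000 + 0.21 × 133000 = 10500 + 11120 + 120960 + 27930 = 170510

$170,510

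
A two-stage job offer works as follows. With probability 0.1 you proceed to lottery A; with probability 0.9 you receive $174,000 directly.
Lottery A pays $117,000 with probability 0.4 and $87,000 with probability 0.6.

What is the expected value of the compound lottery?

$166,500

EV(A) = 0.4 × 117000 + 0.6 × 87000 = 46800 + 52200 = 99000
Branch B: 174000 (certain)
Overall = 0.1 × 99000 + 0.9 × 174000 = 9900 + 156600 = 166500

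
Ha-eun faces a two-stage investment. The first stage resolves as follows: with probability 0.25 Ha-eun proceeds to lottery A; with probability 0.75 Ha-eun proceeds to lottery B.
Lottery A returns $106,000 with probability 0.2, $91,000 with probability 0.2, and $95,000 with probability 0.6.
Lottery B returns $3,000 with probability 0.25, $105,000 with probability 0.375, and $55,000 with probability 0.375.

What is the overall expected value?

EV(A) = 0.2 × 106000 + 0.2 × 91000 + 0.6 × 95000 = 21200 + 18200 + 57000 = 96400
EV(B) = 0.25 × 3000 + 0.375 × 105000 + 0.375 × 55000 = 750 + 39375 + 20625 = 60750
Overall = 0.25 × 96400 + 0.75 × 60750 = 24100 + 45562.5 = 69662.5

$69,662.50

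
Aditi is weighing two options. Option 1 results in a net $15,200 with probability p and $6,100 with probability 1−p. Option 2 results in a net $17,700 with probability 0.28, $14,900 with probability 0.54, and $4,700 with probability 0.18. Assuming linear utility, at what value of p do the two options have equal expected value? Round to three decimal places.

p = 0.851

EV(Option 2) = 0.28 × 17700 + 0.54 × 14900 + 0.18 × 4700 = 4956 + 8046 + 846 = 13848
p·15200 + (1−p)·6100 = 13848
9100p + 6100 = 13848
p = (13848 − 6100) / 9100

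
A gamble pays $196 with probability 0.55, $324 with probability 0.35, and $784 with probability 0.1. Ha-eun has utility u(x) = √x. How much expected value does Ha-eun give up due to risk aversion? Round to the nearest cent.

E[u] = 0.55·√196 + 0.35·√324 + 0.1·√784 = 0.55·14 + 0.35·18 + 0.1·28 = 16.8
CE = (16.8)² = 282.24
Risk premium = EV − CE = 299.6 − 282.24 = 17.36

$17.36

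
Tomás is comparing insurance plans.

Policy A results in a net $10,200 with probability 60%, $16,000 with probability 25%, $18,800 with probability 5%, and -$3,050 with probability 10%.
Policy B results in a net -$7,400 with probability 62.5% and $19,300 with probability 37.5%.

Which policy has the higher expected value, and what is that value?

Policy A = 0.6 × 10200 + 0.25 × 16000 + 0.05 × 18800 + 0.1 × (-3050) = 6120 + 4000 + 940 − 305 = 10755
Policy B = 0.625 × (-7400) + 0.375 × 19300 = -4625 + 7237.5 = 2612.5

Policy A ($10,755)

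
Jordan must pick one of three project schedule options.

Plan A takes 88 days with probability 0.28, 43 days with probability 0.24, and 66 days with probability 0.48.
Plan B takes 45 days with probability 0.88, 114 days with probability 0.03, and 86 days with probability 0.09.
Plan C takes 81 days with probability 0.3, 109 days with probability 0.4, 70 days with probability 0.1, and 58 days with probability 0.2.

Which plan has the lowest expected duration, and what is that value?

Plan A = 0.28 × 88 + 0.24 × 43 + 0.48 × 66 = 24.64 + 10.32 + 31.68 = 66.64
Plan B = 0.88 × 45 + 0.03 × 114 + 0.09 × 86 = 39.6 + 3.42 + 7.74 = 50.76
Plan C = 0.3 × 81 + 0.4 × 109 + 0.1 × 70 + 0.2 × 58 = 24.3 + 43.6 + 7 + 11.6 = 86.5

Plan B (50.76 days)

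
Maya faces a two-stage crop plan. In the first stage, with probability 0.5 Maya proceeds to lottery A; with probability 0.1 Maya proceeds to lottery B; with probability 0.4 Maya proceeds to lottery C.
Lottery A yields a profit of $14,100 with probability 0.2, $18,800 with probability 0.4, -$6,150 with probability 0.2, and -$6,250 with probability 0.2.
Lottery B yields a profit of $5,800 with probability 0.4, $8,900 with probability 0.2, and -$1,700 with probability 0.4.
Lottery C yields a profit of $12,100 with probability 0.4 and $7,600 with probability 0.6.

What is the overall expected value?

EV(A) = 0.2 × 14100 + 0.4 × 18800 + 0.2 × (-6150) + 0.2 × (-6250) = 2820 + 7520 − 1230 − 1250 = 7860
EV(B) = 0.4 × 5800 + 0.2 × 8900 + 0.4 × (-1700) = 2320 + 1780 − 680 = 3420
EV(C) = 0.4 × 12100 + 0.6 × 7600 = 4840 + 4560 = 9400
Overall = 0.5 × 7860 + 0.1 × 3420 + 0.4 × 9400 = 3930 + 342 + 3760 = 8032

$8,032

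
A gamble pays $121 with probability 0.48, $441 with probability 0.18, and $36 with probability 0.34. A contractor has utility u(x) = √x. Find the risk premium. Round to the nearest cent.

E[u] = 0.48·√121 + 0.18·√441 + 0.34·√36 = 0.48·11 + 0.18·21 + 0.34·6 = 11.1
CE = (11.1)² = 123.21
Risk premium = EV − CE = 149.7 − 123.21 = 26.49

$26.49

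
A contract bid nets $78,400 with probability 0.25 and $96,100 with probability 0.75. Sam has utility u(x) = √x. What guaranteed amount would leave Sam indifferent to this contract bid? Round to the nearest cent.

$91,506.25

E[u] = 0.25·√78400 + 0.75·√96100 = 0.25·280 + 0.75·310 = 302.5
CE = (302.5)² = 91506.25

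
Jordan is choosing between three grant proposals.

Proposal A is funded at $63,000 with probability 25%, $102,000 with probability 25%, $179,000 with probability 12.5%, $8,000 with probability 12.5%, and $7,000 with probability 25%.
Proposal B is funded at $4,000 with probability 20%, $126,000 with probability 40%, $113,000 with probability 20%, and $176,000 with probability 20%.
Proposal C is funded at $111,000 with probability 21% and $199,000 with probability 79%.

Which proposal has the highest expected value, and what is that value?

Proposal C ($180,520)

Proposal A = 0.25 × 63000 + 0.25 × 102000 + 0.125 × 179000 + 0.125 × 8000 + 0.25 × 7000 = 15750 + 25500 + 22375 + 1000 + 1750 = 66375
Proposal B = 0.2 × 4000 + 0.4 × 126000 + 0.2 × 113000 + 0.2 × 176000 = 800 + 50400 + 22600 + 35200 = 109000
Proposal C = 0.21 × 111000 + 0.79 × 199000 = 23310 + 157210 = 180520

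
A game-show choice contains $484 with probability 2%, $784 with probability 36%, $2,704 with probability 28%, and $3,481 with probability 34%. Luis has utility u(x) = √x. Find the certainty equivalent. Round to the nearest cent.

$2,037.62

E[u] = 0.02·√484 + 0.36·√784 + 0.28·√2704 + 0.34·√3481 = 0.02·22 + 0.36·28 + 0.28·52 + 0.34·59 = 45.14
CE = (45.14)² = 2037.6196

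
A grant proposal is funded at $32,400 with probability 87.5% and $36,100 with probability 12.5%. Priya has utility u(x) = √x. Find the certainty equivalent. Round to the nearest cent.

E[u] = 0.875·√32400 + 0.125·√36100 = 0.875·180 + 0.125·190 = 181.25
CE = (181.25)² = 32851.5625

$32,851.56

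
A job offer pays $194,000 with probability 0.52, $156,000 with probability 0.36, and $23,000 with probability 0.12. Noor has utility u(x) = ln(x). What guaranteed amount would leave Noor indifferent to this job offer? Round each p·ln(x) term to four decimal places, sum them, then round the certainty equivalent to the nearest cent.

$138,857.01

E[u] = 0.52·ln(194000) + 0.36·ln(156000) + 0.12·ln(23000) = 6.3313 + 4.3047 + 1.2052 = 11.8412
CE = e^11.8412 ≈ 138857.01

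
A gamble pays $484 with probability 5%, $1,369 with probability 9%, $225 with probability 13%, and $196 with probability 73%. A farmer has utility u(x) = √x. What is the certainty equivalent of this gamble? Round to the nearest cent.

$275.56

E[u] = 0.05·√484 + 0.09·√1369 + 0.13·√225 + 0.73·√196 = 0.05·22 + 0.09·37 + 0.13·15 + 0.73·14 = 16.6
CE = (16.6)² = 275.56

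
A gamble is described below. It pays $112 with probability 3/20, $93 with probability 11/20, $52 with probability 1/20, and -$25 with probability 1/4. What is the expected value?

EV = 3/20 × 112 + 11/20 × 93 + 1/20 × 52 + 1/4 × (-25) = 16.8 + 51.15 + 2.6 − 6.25 = 64.3

$64.30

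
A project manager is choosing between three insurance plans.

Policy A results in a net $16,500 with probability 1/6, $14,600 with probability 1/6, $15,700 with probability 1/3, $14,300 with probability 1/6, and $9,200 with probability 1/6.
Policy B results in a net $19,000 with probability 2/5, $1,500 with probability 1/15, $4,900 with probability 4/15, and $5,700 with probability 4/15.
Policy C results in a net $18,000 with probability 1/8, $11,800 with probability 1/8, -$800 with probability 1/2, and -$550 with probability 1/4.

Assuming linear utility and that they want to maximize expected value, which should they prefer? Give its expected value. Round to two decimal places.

Policy A ($14,333.33)

Policy A = 1/6 × 16500 + 1/6 × 14600 + 1/3 × 15700 + 1/6 × 14300 + 1/6 × 9200 = 2750 + 2433.3333 + 5233.3333 + 2383.3333 + 1533.3333 = 14333.3333
Policy B = 2/5 × 19000 + 1/15 × 1500 + 4/15 × 4900 + 4/15 × 5700 = 7600 + 100 + 1306.6667 + 1520 = 10526.6667
Policy C = 1/8 × 18000 + 1/8 × 11800 + 1/2 × (-800) + 1/4 × (-550) = 2250 + 1475 − 400 − 137.5 = 3187.5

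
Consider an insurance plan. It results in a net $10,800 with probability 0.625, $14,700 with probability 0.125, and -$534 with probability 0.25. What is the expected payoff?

$8,454

EV = 0.625 × 10800 + 0.125 × 14700 + 0.25 × (-534) = 6750 + 1837.5 − 133.5 = 8454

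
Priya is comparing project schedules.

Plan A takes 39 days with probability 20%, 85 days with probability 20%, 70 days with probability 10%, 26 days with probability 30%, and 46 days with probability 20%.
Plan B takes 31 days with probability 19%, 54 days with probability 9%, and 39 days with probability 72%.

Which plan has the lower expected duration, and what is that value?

Plan A = 0.2 × 39 + 0.2 × 85 + 0.1 × 70 + 0.3 × 26 + 0.2 × 46 = 7.8 + 17 + 7 + 7.8 + 9.2 = 48.8
Plan B = 0.19 × 31 + 0.09 × 54 + 0.72 × 39 = 5.89 + 4.86 + 28.08 = 38.83

Plan B (38.83 days)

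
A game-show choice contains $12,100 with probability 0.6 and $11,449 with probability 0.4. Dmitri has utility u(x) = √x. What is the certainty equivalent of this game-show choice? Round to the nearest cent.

E[u] = 0.6·√12100 + 0.4·√11449 = 0.6·110 + 0.4·107 = 108.8
CE = (108.8)² = 11837.44

$11,837.44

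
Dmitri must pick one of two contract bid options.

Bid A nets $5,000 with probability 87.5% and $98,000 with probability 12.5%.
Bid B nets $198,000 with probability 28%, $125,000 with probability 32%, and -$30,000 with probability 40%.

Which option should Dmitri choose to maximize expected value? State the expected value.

Bid B ($83,440)

Bid A = 0.875 × 5000 + 0.125 × 98000 = 4375 + 12250 = 16625
Bid B = 0.28 × 198000 + 0.32 × 125000 + 0.4 × (-30000) = 55440 + 40000 − 12000 = 83440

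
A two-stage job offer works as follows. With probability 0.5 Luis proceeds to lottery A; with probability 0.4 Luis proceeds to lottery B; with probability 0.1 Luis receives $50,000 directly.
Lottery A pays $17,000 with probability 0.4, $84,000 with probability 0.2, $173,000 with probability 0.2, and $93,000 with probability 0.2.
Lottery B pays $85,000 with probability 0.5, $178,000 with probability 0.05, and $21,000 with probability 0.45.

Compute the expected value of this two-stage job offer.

EV(A) = 0.4 × 17000 + 0.2 × 84000 + 0.2 × 173000 + 0.2 × 93000 = 6800 + 16800 + 34600 + 18600 = 76800
EV(B) = 0.5 × 85000 + 0.05 × 178000 + 0.45 × 21000 = 42500 + 8900 + 9450 = 60850
Branch C: 50000 (certain)
Overall = 0.5 × 76800 + 0.4 × 60850 + 0.1 × 50000 = 38400 + 24340 + 5000 = 67740

$67,740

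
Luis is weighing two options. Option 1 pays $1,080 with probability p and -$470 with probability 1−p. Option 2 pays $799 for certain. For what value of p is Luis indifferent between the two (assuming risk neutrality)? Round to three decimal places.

p·1080 + (1−p)·(-470) = 799
1550p − 470 = 799
p = (799 + 470) / 1550

p = 0.819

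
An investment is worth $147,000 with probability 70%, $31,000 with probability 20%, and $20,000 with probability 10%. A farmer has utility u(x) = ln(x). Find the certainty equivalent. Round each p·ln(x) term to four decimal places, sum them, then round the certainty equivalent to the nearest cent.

$88,194.51

E[u] = 0.7·ln(147000) + 0.2·ln(31000) + 0.1·ln(20000) = 8.3287 + 2.0683 + 0.9903 = 11.3873
CE = e^11.3873 ≈ 88194.51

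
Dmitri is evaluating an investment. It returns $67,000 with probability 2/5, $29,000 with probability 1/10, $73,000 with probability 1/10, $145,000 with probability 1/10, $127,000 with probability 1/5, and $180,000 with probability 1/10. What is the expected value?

$94,900

EV = 2/5 × 67000 + 1/10 × 29000 + 1/10 × 73000 + 1/10 × 145000 + 1/5 × 127000 + 1/10 × 180000 = 26800 + 2900 + 7300 + 14500 + 25400 + 18000 = 94900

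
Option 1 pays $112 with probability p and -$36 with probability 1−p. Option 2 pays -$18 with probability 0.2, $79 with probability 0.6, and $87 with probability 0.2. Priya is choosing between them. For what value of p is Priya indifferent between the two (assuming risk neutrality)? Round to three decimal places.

p = 0.657

EV(Option 2) = 0.2 × (-18) + 0.6 × 79 + 0.2 × 87 = -3.6 + 47.4 + 17.4 = 61.2
p·112 + (1−p)·(-36) = 61.2
148p − 36 = 61.2
p = (61.2 + 36) / 148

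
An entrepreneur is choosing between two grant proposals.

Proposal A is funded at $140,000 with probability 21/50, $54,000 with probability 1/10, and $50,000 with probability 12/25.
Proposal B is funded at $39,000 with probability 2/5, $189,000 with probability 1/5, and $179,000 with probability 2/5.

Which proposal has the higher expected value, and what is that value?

Proposal B ($125,000)

Proposal A = 21/50 × 140000 + 1/10 × 54000 + 12/25 × 50000 = 58800 + 5400 + 24000 = 88200
Proposal B = 2/5 × 39000 + 1/5 × 189000 + 2/5 × 179000 = 15600 + 37800 + 71600 = 125000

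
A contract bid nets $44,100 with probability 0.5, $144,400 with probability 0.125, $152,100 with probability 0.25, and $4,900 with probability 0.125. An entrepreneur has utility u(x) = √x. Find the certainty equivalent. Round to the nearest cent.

E[u] = 0.5·√44100 + 0.125·√144400 + 0.25·√152100 + 0.125·√4900 = 0.5·210 + 0.125·380 + 0.25·390 + 0.125·70 = 258.75
CE = (258.75)² = 66951.5625

$66,951.56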